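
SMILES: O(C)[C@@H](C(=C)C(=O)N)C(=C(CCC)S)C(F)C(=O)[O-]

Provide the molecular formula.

C12H17FNO4S-

Heavy atoms from the SMILES: 12 C, 1 F, 1 N, 4 O, 1 S.
Implicit hydrogens by atom environment:
  5 × C: no H
  3 × C: 2 H each → 6
  3 × O: no H
  2 × C: 3 H each → 6
  2 × C: 1 H each → 2
  1 × F: no H
  1 × N: 2 H
  1 × O (charge -1): no H
  1 × S: 1 H
  Total hydrogens = 17.
Net charge -1.
Molecular formula: C12H17FNO4S-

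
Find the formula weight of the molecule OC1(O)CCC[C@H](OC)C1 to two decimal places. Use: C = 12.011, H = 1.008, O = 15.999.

Molecular formula: C7H14O3.
M = 7×12.011 + 14×1.008 + 3×15.999 = 146.19 g/mol.

146.19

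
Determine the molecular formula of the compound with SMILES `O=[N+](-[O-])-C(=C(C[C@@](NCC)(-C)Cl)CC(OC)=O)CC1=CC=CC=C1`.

C17H23ClN2O4

Heavy atoms from the SMILES: 17 C, 1 Cl, 2 N, 4 O.
Implicit hydrogens by atom environment:
  5 × C (aromatic): 1 H each → 5
  4 × C: 2 H each → 8
  4 × C: no H
  3 × C: 3 H each → 9
  3 × O: no H
  1 × C (aromatic): no H
  1 × Cl: no H
  1 × N: 1 H
  1 × N (charge +1): no H
  1 × O (charge -1): no H
  Total hydrogens = 23.
Molecular formula: C17H23ClN2O4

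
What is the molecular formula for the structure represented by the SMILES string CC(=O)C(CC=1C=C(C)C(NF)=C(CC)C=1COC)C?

Heavy atoms from the SMILES: 16 C, 1 F, 1 N, 2 O.
Implicit hydrogens by atom environment:
  5 × C: 3 H each → 15
  5 × C (aromatic): no H
  3 × C: 2 H each → 6
  2 × O: no H
  1 × C (aromatic): 1 H
  1 × C: 1 H
  1 × C: no H
  1 × F: no H
  1 × N: 1 H
  Total hydrogens = 24.
Molecular formula: C16H24FNO2

C16H24FNO2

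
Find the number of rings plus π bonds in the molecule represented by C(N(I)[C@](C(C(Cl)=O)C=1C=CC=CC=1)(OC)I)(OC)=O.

Molecular formula from the SMILES: C12H12ClI2NO4.
DoU = (2C + 2 + N − H − X)/2 = (2·12 + 2 + 1 − 12 − 3)/2 = 12/2 = 6.
(Structurally: 1 ring(s) + 5 π bond(s) = 6.)

6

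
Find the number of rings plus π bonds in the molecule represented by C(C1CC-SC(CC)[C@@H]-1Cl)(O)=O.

Molecular formula from the SMILES: C8H13ClO2S.
DoU = (2C + 2 + N − H − X)/2 = (2·8 + 2 + 0 − 13 − 1)/2 = 4/2 = 2.
(Structurally: 1 ring(s) + 1 π bond(s) = 2.)

2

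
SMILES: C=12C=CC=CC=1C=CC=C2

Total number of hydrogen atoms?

Hydrogens are implicit in SMILES; fill each atom to its normal valence:
  8 × C (aromatic): 1 H each → 8
  2 × C (aromatic): no H
  Total hydrogens = 8.

8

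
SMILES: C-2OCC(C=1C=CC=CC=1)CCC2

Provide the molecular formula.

C12H16O

Heavy atoms from the SMILES: 12 C, 1 O.
Implicit hydrogens by atom environment:
  5 × C: 2 H each → 10
  5 × C (aromatic): 1 H each → 5
  1 × C: 1 H
  1 × C (aromatic): no H
  1 × O: no H
  Total hydrogens = 16.
Molecular formula: C12H16O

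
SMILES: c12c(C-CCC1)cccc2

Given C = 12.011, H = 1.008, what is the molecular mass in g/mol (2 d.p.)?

Molecular formula: C10H12.
M = 10×12.011 + 12×1.008 = 132.21 g/mol.

132.21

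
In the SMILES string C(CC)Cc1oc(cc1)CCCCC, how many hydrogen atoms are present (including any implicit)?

Hydrogens are implicit in SMILES; fill each atom to its normal valence:
  7 × C: 2 H each → 14
  2 × C: 3 H each → 6
  2 × C (aromatic): 1 H each → 2
  2 × C (aromatic): no H
  1 × O (aromatic): no H
  Total hydrogens = 22.

22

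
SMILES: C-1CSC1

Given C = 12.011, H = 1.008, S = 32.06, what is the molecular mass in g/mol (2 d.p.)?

74.14

Molecular formula: C3H6S.
M = 3×12.011 + 6×1.008 + 1×32.06 = 74.14 g/mol.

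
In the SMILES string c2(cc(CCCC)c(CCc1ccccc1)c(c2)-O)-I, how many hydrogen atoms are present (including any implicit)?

Hydrogens are implicit in SMILES; fill each atom to its normal valence:
  7 × C (aromatic): 1 H each → 7
  5 × C: 2 H each → 10
  5 × C (aromatic): no H
  1 × C: 3 H
  1 × I: no H
  1 × O: 1 H
  Total hydrogens = 21.

21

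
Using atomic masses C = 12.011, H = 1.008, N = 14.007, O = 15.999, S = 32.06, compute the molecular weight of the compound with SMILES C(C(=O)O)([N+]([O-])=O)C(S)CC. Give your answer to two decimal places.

179.19

Molecular formula: C5H9NO4S.
M = 5×12.011 + 9×1.008 + 1×14.007 + 4×15.999 + 1×32.06 = 179.19 g/mol.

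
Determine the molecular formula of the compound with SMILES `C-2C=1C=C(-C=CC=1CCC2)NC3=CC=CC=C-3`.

C16H17N

Heavy atoms from the SMILES: 16 C, 1 N.
Implicit hydrogens by atom environment:
  8 × C (aromatic): 1 H each → 8
  4 × C: 2 H each → 8
  4 × C (aromatic): no H
  1 × N: 1 H
  Total hydrogens = 17.
Molecular formula: C16H17N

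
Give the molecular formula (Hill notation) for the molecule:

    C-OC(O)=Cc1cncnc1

Heavy atoms from the SMILES: 7 C, 2 N, 2 O.
Implicit hydrogens by atom environment:
  3 × C (aromatic): 1 H each → 3
  2 × N (aromatic): no H
  1 × C: 3 H
  1 × C: 1 H
  1 × C (aromatic): no H
  1 × C: no H
  1 × O: 1 H
  1 × O: no H
  Total hydrogens = 8.
Molecular formula: C7H8N2O2

C7H8N2O2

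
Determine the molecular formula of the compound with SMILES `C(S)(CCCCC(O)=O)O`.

C6H12O3S

Heavy atoms from the SMILES: 6 C, 3 O, 1 S.
Implicit hydrogens by atom environment:
  4 × C: 2 H each → 8
  2 × O: 1 H each → 2
  1 × C: 1 H
  1 × C: no H
  1 × O: no H
  1 × S: 1 H
  Total hydrogens = 12.
Molecular formula: C6H12O3S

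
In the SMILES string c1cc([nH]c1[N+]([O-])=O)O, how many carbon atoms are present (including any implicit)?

4

The symbol for carbon appears 4 times in the SMILES. Lowercase c denotes aromatic carbon and counts toward C.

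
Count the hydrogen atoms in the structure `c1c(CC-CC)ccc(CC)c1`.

18

Hydrogens are implicit in SMILES; fill each atom to its normal valence:
  4 × C: 2 H each → 8
  4 × C (aromatic): 1 H each → 4
  2 × C: 3 H each → 6
  2 × C (aromatic): no H
  Total hydrogens = 18.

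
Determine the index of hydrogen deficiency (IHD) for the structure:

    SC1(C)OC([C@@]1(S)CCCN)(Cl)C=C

Molecular formula from the SMILES: C9H16ClNOS2.
DoU = (2C + 2 + N − H − X)/2 = (2·9 + 2 + 1 − 16 − 1)/2 = 4/2 = 2.
(Structurally: 1 ring(s) + 1 π bond(s) = 2.)

2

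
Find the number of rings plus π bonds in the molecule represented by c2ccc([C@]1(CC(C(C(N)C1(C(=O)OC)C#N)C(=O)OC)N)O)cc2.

9

Molecular formula from the SMILES: C17H21N3O5.
DoU = (2C + 2 + N − H − X)/2 = (2·17 + 2 + 3 − 21 − 0)/2 = 18/2 = 9.
(Structurally: 2 ring(s) + 7 π bond(s) = 9.)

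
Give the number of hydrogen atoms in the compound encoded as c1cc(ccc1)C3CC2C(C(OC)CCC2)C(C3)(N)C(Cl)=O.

Hydrogens are implicit in SMILES; fill each atom to its normal valence:
  5 × C: 2 H each → 10
  5 × C (aromatic): 1 H each → 5
  4 × C: 1 H each → 4
  2 × C: no H
  2 × O: no H
  1 × C: 3 H
  1 × C (aromatic): no H
  1 × Cl: no H
  1 × N: 2 H
  Total hydrogens = 24.

24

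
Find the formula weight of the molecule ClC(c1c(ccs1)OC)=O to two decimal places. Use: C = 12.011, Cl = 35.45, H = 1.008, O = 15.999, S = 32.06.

Molecular formula: C6H5ClO2S.
M = 6×12.011 + 1×35.45 + 5×1.008 + 2×15.999 + 1×32.06 = 176.61 g/mol.

176.61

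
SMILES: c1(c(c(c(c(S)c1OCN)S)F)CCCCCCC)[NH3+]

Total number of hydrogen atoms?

24

Hydrogens are implicit in SMILES; fill each atom to its normal valence:
  7 × C: 2 H each → 14
  6 × C (aromatic): no H
  2 × S: 1 H each → 2
  1 × C: 3 H
  1 × F: no H
  1 × N (charge +1): 3 H
  1 × N: 2 H
  1 × O: no H
  Total hydrogens = 24.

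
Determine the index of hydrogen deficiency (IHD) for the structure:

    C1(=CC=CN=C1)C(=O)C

5

Molecular formula from the SMILES: C7H7NO.
DoU = (2C + 2 + N − H − X)/2 = (2·7 + 2 + 1 − 7 − 0)/2 = 10/2 = 5.
(Structurally: 1 ring(s) + 4 π bond(s) = 5.)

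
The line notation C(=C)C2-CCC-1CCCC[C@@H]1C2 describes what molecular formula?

C12H20

Heavy atoms from the SMILES: 12 C.
Implicit hydrogens by atom environment:
  8 × C: 2 H each → 16
  4 × C: 1 H each → 4
  Total hydrogens = 20.
Molecular formula: C12H20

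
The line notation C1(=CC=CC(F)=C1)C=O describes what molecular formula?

Heavy atoms from the SMILES: 7 C, 1 F, 1 O.
Implicit hydrogens by atom environment:
  4 × C (aromatic): 1 H each → 4
  2 × C (aromatic): no H
  1 × C: 1 H
  1 × F: no H
  1 × O: no H
  Total hydrogens = 5.
Molecular formula: C7H5FO

C7H5FO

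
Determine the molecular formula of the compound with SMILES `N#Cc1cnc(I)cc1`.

Heavy atoms from the SMILES: 6 C, 1 I, 2 N.
Implicit hydrogens by atom environment:
  3 × C (aromatic): 1 H each → 3
  2 × C (aromatic): no H
  1 × C: no H
  1 × I: no H
  1 × N (aromatic): no H
  1 × N: no H
  Total hydrogens = 3.
Molecular formula: C6H3IN2

C6H3IN2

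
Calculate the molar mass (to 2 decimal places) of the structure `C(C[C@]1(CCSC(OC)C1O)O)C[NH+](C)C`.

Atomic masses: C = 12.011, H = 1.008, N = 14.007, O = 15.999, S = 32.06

250.38

Molecular formula: C11H24NO3S+.
M = 11×12.011 + 24×1.008 + 1×14.007 + 3×15.999 + 1×32.06 = 250.38 g/mol.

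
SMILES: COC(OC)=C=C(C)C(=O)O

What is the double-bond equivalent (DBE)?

Molecular formula from the SMILES: C7H10O4.
DoU = (2C + 2 + N − H − X)/2 = (2·7 + 2 + 0 − 10 − 0)/2 = 6/2 = 3.
(Structurally: 0 ring(s) + 3 π bond(s) = 3.)

3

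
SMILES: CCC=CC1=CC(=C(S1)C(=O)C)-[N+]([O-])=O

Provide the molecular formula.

Heavy atoms from the SMILES: 10 C, 1 N, 3 O, 1 S.
Implicit hydrogens by atom environment:
  3 × C (aromatic): no H
  2 × C: 3 H each → 6
  2 × C: 1 H each → 2
  2 × O: no H
  1 × C: 2 H
  1 × C (aromatic): 1 H
  1 × C: no H
  1 × N (charge +1): no H
  1 × O (charge -1): no H
  1 × S (aromatic): no H
  Total hydrogens = 11.
Molecular formula: C10H11NO3S

C10H11NO3S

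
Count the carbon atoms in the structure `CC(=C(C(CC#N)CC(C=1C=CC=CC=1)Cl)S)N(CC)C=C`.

18

The symbol for carbon appears 18 times in the SMILES. (Cl is a single chlorine, not C + l.)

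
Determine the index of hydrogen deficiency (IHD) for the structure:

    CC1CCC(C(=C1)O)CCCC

Molecular formula from the SMILES: C11H20O.
DoU = (2C + 2 + N − H − X)/2 = (2·11 + 2 + 0 − 20 − 0)/2 = 4/2 = 2.
(Structurally: 1 ring(s) + 1 π bond(s) = 2.)

2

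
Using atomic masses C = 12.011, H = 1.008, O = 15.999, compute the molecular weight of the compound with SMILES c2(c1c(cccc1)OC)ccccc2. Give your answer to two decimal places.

184.24

Molecular formula: C13H12O.
M = 13×12.011 + 12×1.008 + 1×15.999 = 184.24 g/mol.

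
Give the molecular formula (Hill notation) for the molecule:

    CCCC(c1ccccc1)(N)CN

Heavy atoms from the SMILES: 11 C, 2 N.
Implicit hydrogens by atom environment:
  5 × C (aromatic): 1 H each → 5
  3 × C: 2 H each → 6
  2 × N: 2 H each → 4
  1 × C: 3 H
  1 × C: no H
  1 × C (aromatic): no H
  Total hydrogens = 18.
Molecular formula: C11H18N2

C11H18N2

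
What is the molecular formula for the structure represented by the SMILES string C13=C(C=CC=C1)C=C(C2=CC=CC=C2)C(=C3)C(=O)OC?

Heavy atoms from the SMILES: 18 C, 2 O.
Implicit hydrogens by atom environment:
  11 × C (aromatic): 1 H each → 11
  5 × C (aromatic): no H
  2 × O: no H
  1 × C: 3 H
  1 × C: no H
  Total hydrogens = 14.
Molecular formula: C18H14O2

C18H14O2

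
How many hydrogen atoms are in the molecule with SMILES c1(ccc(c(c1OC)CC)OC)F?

Hydrogens are implicit in SMILES; fill each atom to its normal valence:
  4 × C (aromatic): no H
  3 × C: 3 H each → 9
  2 × C (aromatic): 1 H each → 2
  2 × O: no H
  1 × C: 2 H
  1 × F: no H
  Total hydrogens = 13.

13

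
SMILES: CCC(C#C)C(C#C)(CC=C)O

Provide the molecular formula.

C11H14O

Heavy atoms from the SMILES: 11 C, 1 O.
Implicit hydrogens by atom environment:
  4 × C: 1 H each → 4
  3 × C: 2 H each → 6
  3 × C: no H
  1 × C: 3 H
  1 × O: 1 H
  Total hydrogens = 14.
Molecular formula: C11H14O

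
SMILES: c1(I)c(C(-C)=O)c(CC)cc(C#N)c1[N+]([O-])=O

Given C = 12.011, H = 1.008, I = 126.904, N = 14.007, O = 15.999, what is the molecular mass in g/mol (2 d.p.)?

344.11

Molecular formula: C11H9IN2O3.
M = 11×12.011 + 9×1.008 + 1×126.904 + 2×14.007 + 3×15.999 = 344.11 g/mol.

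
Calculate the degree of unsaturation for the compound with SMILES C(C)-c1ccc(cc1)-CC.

Molecular formula from the SMILES: C10H14.
DoU = (2C + 2 + N − H − X)/2 = (2·10 + 2 + 0 − 14 − 0)/2 = 8/2 = 4.
(Structurally: 1 ring(s) + 3 π bond(s) = 4.)

4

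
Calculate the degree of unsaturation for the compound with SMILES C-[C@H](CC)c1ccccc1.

Molecular formula from the SMILES: C10H14.
DoU = (2C + 2 + N − H − X)/2 = (2·10 + 2 + 0 − 14 − 0)/2 = 8/2 = 4.
(Structurally: 1 ring(s) + 3 π bond(s) = 4.)

4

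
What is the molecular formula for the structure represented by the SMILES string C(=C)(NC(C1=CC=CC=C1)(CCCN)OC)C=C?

C15H22N2O

Heavy atoms from the SMILES: 15 C, 2 N, 1 O.
Implicit hydrogens by atom environment:
  5 × C: 2 H each → 10
  5 × C (aromatic): 1 H each → 5
  2 × C: no H
  1 × C: 3 H
  1 × C: 1 H
  1 × C (aromatic): no H
  1 × N: 2 H
  1 × N: 1 H
  1 × O: no H
  Total hydrogens = 22.
Molecular formula: C15H22N2O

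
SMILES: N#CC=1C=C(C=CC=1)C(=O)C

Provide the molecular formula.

Heavy atoms from the SMILES: 9 C, 1 N, 1 O.
Implicit hydrogens by atom environment:
  4 × C (aromatic): 1 H each → 4
  2 × C (aromatic): no H
  2 × C: no H
  1 × C: 3 H
  1 × N: no H
  1 × O: no H
  Total hydrogens = 7.
Molecular formula: C9H7NO

C9H7NO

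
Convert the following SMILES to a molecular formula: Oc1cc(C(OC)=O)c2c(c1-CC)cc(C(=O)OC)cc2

C16H16O5

Heavy atoms from the SMILES: 16 C, 5 O.
Implicit hydrogens by atom environment:
  6 × C (aromatic): no H
  4 × C (aromatic): 1 H each → 4
  4 × O: no H
  3 × C: 3 H each → 9
  2 × C: no H
  1 × C: 2 H
  1 × O: 1 H
  Total hydrogens = 16.
Molecular formula: C16H16O5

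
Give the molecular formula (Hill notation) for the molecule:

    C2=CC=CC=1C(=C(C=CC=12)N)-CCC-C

Heavy atoms from the SMILES: 14 C, 1 N.
Implicit hydrogens by atom environment:
  6 × C (aromatic): 1 H each → 6
  4 × C (aromatic): no H
  3 × C: 2 H each → 6
  1 × C: 3 H
  1 × N: 2 H
  Total hydrogens = 17.
Molecular formula: C14H17N

C14H17N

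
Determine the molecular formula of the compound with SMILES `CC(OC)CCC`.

Heavy atoms from the SMILES: 6 C, 1 O.
Implicit hydrogens by atom environment:
  3 × C: 3 H each → 9
  2 × C: 2 H each → 4
  1 × C: 1 H
  1 × O: no H
  Total hydrogens = 14.
Molecular formula: C6H14O

C6H14O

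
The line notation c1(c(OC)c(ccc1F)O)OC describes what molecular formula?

C8H9FO3

Heavy atoms from the SMILES: 8 C, 1 F, 3 O.
Implicit hydrogens by atom environment:
  4 × C (aromatic): no H
  2 × C: 3 H each → 6
  2 × C (aromatic): 1 H each → 2
  2 × O: no H
  1 × F: no H
  1 × O: 1 H
  Total hydrogens = 9.
Molecular formula: C8H9FO3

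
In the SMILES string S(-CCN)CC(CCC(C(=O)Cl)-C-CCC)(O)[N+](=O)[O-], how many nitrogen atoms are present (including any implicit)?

2

The symbol for nitrogen appears 2 times in the SMILES.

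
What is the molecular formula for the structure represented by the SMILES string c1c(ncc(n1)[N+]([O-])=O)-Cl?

Heavy atoms from the SMILES: 4 C, 1 Cl, 3 N, 2 O.
Implicit hydrogens by atom environment:
  2 × C (aromatic): 1 H each → 2
  2 × C (aromatic): no H
  2 × N (aromatic): no H
  1 × Cl: no H
  1 × N (charge +1): no H
  1 × O: no H
  1 × O (charge -1): no H
  Total hydrogens = 2.
Molecular formula: C4H2ClN3O2

C4H2ClN3O2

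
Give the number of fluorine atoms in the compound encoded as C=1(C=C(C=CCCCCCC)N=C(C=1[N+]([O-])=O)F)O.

The symbol for fluorine appears 1 time in the SMILES.

1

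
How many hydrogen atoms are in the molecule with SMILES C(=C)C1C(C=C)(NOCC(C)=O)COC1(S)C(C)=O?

Hydrogens are implicit in SMILES; fill each atom to its normal valence:
  4 × C: 2 H each → 8
  4 × C: no H
  4 × O: no H
  3 × C: 1 H each → 3
  2 × C: 3 H each → 6
  1 × N: 1 H
  1 × S: 1 H
  Total hydrogens = 19.

19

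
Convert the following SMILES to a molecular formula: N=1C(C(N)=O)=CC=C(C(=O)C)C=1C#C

Heavy atoms from the SMILES: 10 C, 2 N, 2 O.
Implicit hydrogens by atom environment:
  3 × C (aromatic): no H
  3 × C: no H
  2 × C (aromatic): 1 H each → 2
  2 × O: no H
  1 × C: 3 H
  1 × C: 1 H
  1 × N: 2 H
  1 × N (aromatic): no H
  Total hydrogens = 8.
Molecular formula: C10H8N2O2

C10H8N2O2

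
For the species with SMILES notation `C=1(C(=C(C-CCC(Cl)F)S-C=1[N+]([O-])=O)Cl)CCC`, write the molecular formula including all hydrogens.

C11H14Cl2FNO2S

Heavy atoms from the SMILES: 11 C, 2 Cl, 1 F, 1 N, 2 O, 1 S.
Implicit hydrogens by atom environment:
  5 × C: 2 H each → 10
  4 × C (aromatic): no H
  2 × Cl: no H
  1 × C: 3 H
  1 × C: 1 H
  1 × F: no H
  1 × N (charge +1): no H
  1 × O: no H
  1 × O (charge -1): no H
  1 × S (aromatic): no H
  Total hydrogens = 14.
Molecular formula: C11H14Cl2FNO2S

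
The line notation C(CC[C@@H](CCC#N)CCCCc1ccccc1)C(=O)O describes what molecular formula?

Heavy atoms from the SMILES: 18 C, 1 N, 2 O.
Implicit hydrogens by atom environment:
  9 × C: 2 H each → 18
  5 × C (aromatic): 1 H each → 5
  2 × C: no H
  1 × C: 1 H
  1 × C (aromatic): no H
  1 × N: no H
  1 × O: 1 H
  1 × O: no H
  Total hydrogens = 25.
Molecular formula: C18H25NO2

C18H25NO2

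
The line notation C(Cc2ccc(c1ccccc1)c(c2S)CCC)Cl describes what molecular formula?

Heavy atoms from the SMILES: 17 C, 1 Cl, 1 S.
Implicit hydrogens by atom environment:
  7 × C (aromatic): 1 H each → 7
  5 × C (aromatic): no H
  4 × C: 2 H each → 8
  1 × C: 3 H
  1 × Cl: no H
  1 × S: 1 H
  Total hydrogens = 19.
Molecular formula: C17H19ClS

C17H19ClS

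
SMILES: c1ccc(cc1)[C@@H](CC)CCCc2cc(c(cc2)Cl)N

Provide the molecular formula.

C18H22ClN

Heavy atoms from the SMILES: 18 C, 1 Cl, 1 N.
Implicit hydrogens by atom environment:
  8 × C (aromatic): 1 H each → 8
  4 × C: 2 H each → 8
  4 × C (aromatic): no H
  1 × C: 3 H
  1 × C: 1 H
  1 × Cl: no H
  1 × N: 2 H
  Total hydrogens = 22.
Molecular formula: C18H22ClN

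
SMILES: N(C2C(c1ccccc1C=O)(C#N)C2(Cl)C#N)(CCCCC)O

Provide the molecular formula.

C17H18ClN3O2

Heavy atoms from the SMILES: 17 C, 1 Cl, 3 N, 2 O.
Implicit hydrogens by atom environment:
  4 × C: 2 H each → 8
  4 × C (aromatic): 1 H each → 4
  4 × C: no H
  3 × N: no H
  2 × C: 1 H each → 2
  2 × C (aromatic): no H
  1 × C: 3 H
  1 × Cl: no H
  1 × O: 1 H
  1 × O: no H
  Total hydrogens = 18.
Molecular formula: C17H18ClN3O2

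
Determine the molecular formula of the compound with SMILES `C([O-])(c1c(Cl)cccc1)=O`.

C7H4ClO2-

Heavy atoms from the SMILES: 7 C, 1 Cl, 2 O.
Implicit hydrogens by atom environment:
  4 × C (aromatic): 1 H each → 4
  2 × C (aromatic): no H
  1 × C: no H
  1 × Cl: no H
  1 × O: no H
  1 × O (charge -1): no H
  Total hydrogens = 4.
Net charge -1.
Molecular formula: C7H4ClO2-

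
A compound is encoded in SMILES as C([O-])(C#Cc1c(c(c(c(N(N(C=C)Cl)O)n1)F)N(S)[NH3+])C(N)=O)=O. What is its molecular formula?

Heavy atoms from the SMILES: 11 C, 1 Cl, 1 F, 6 N, 4 O, 1 S.
Implicit hydrogens by atom environment:
  5 × C (aromatic): no H
  4 × C: no H
  3 × N: no H
  2 × O: no H
  1 × C: 2 H
  1 × C: 1 H
  1 × Cl: no H
  1 × F: no H
  1 × N (charge +1): 3 H
  1 × N: 2 H
  1 × N (aromatic): no H
  1 × O: 1 H
  1 × O (charge -1): no H
  1 × S: 1 H
  Total hydrogens = 10.
Molecular formula: C11H10ClFN6O4S

C11H10ClFN6O4S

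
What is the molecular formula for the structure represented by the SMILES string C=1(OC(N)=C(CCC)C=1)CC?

C9H15NO

Heavy atoms from the SMILES: 9 C, 1 N, 1 O.
Implicit hydrogens by atom environment:
  3 × C: 2 H each → 6
  3 × C (aromatic): no H
  2 × C: 3 H each → 6
  1 × C (aromatic): 1 H
  1 × N: 2 H
  1 × O (aromatic): no H
  Total hydrogens = 15.
Molecular formula: C9H15NO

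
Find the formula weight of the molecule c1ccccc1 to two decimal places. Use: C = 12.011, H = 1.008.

78.11

Molecular formula: C6H6.
M = 6×12.011 + 6×1.008 = 78.11 g/mol.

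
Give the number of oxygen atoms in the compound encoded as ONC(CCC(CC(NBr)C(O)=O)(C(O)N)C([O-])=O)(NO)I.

The symbol for oxygen appears 7 times in the SMILES.

7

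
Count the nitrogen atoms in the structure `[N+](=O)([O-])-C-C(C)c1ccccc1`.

1

The symbol for nitrogen appears 1 time in the SMILES.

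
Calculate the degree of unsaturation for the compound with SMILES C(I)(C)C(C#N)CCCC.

2

Molecular formula from the SMILES: C8H14IN.
DoU = (2C + 2 + N − H − X)/2 = (2·8 + 2 + 1 − 14 − 1)/2 = 4/2 = 2.
(Structurally: 0 ring(s) + 2 π bond(s) = 2.)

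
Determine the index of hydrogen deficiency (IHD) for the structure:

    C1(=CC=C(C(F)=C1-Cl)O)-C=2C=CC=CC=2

8

Molecular formula from the SMILES: C12H8ClFO.
DoU = (2C + 2 + N − H − X)/2 = (2·12 + 2 + 0 − 8 − 2)/2 = 16/2 = 8.
(Structurally: 2 ring(s) + 6 π bond(s) = 8.)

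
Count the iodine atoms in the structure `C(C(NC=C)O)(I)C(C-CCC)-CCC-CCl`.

1

The symbol for iodine appears 1 time in the SMILES.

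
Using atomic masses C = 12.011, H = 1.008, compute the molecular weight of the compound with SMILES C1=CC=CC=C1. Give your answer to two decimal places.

Molecular formula: C6H6.
M = 6×12.011 + 6×1.008 = 78.11 g/mol.

78.11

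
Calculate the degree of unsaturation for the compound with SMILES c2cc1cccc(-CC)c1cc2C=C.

8

Molecular formula from the SMILES: C14H14.
DoU = (2C + 2 + N − H − X)/2 = (2·14 + 2 + 0 − 14 − 0)/2 = 16/2 = 8.
(Structurally: 2 ring(s) + 6 π bond(s) = 8.)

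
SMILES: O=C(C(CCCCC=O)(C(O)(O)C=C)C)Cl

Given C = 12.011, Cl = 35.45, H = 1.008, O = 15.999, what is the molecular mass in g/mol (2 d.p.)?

248.70

Molecular formula: C11H17ClO4.
M = 11×12.011 + 1×35.45 + 17×1.008 + 4×15.999 = 248.70 g/mol.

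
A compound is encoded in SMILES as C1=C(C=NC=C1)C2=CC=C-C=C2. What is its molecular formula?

Heavy atoms from the SMILES: 11 C, 1 N.
Implicit hydrogens by atom environment:
  9 × C (aromatic): 1 H each → 9
  2 × C (aromatic): no H
  1 × N (aromatic): no H
  Total hydrogens = 9.
Molecular formula: C11H9N

C11H9N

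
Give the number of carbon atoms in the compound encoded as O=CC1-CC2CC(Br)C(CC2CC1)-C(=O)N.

12

The symbol for carbon appears 12 times in the SMILES.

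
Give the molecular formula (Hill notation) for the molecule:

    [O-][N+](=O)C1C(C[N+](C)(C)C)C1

C7H15N2O2+

Heavy atoms from the SMILES: 7 C, 2 N, 2 O.
Implicit hydrogens by atom environment:
  3 × C: 3 H each → 9
  2 × C: 2 H each → 4
  2 × C: 1 H each → 2
  2 × N (charge +1): no H
  1 × O: no H
  1 × O (charge -1): no H
  Total hydrogens = 15.
Net charge +1.
Molecular formula: C7H15N2O2+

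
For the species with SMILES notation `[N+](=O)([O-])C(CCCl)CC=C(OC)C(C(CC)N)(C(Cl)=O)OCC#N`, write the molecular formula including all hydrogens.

Heavy atoms from the SMILES: 14 C, 2 Cl, 3 N, 5 O.
Implicit hydrogens by atom environment:
  5 × C: 2 H each → 10
  4 × C: no H
  4 × O: no H
  3 × C: 1 H each → 3
  2 × C: 3 H each → 6
  2 × Cl: no H
  1 × N: 2 H
  1 × N: no H
  1 × N (charge +1): no H
  1 × O (charge -1): no H
  Total hydrogens = 21.
Molecular formula: C14H21Cl2N3O5

C14H21Cl2N3O5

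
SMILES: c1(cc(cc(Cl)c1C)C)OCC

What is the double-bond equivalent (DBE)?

4

Molecular formula from the SMILES: C10H13ClO.
DoU = (2C + 2 + N − H − X)/2 = (2·10 + 2 + 0 − 13 − 1)/2 = 8/2 = 4.
(Structurally: 1 ring(s) + 3 π bond(s) = 4.)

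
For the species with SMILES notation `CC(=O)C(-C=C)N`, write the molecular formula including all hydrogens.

C5H9NO

Heavy atoms from the SMILES: 5 C, 1 N, 1 O.
Implicit hydrogens by atom environment:
  2 × C: 1 H each → 2
  1 × C: 3 H
  1 × C: 2 H
  1 × C: no H
  1 × N: 2 H
  1 × O: no H
  Total hydrogens = 9.
Molecular formula: C5H9NO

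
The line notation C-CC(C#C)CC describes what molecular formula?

Heavy atoms from the SMILES: 7 C.
Implicit hydrogens by atom environment:
  2 × C: 3 H each → 6
  2 × C: 2 H each → 4
  2 × C: 1 H each → 2
  1 × C: no H
  Total hydrogens = 12.
Molecular formula: C7H12

C7H12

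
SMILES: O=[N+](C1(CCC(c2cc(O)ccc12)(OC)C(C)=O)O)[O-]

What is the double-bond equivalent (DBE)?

7

Molecular formula from the SMILES: C13H15NO6.
DoU = (2C + 2 + N − H − X)/2 = (2·13 + 2 + 1 − 15 − 0)/2 = 14/2 = 7.
(Structurally: 2 ring(s) + 5 π bond(s) = 7.)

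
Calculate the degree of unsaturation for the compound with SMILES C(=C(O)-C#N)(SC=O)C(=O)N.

Molecular formula from the SMILES: C5H4N2O3S.
DoU = (2C + 2 + N − H − X)/2 = (2·5 + 2 + 2 − 4 − 0)/2 = 10/2 = 5.
(Structurally: 0 ring(s) + 5 π bond(s) = 5.)

5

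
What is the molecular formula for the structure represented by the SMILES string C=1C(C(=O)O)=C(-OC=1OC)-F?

C6H5FO4

Heavy atoms from the SMILES: 6 C, 1 F, 4 O.
Implicit hydrogens by atom environment:
  3 × C (aromatic): no H
  2 × O: no H
  1 × C: 3 H
  1 × C (aromatic): 1 H
  1 × C: no H
  1 × F: no H
  1 × O: 1 H
  1 × O (aromatic): no H
  Total hydrogens = 5.
Molecular formula: C6H5FO4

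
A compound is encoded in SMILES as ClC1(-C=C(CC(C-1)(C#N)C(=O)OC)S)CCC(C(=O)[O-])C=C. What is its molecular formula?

Heavy atoms from the SMILES: 15 C, 1 Cl, 1 N, 4 O, 1 S.
Implicit hydrogens by atom environment:
  6 × C: no H
  5 × C: 2 H each → 10
  3 × C: 1 H each → 3
  3 × O: no H
  1 × C: 3 H
  1 × Cl: no H
  1 × N: no H
  1 × O (charge -1): no H
  1 × S: 1 H
  Total hydrogens = 17.
Net charge -1.
Molecular formula: C15H17ClNO4S-

C15H17ClNO4S-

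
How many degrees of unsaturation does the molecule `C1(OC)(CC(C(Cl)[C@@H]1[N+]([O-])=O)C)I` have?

2

Molecular formula from the SMILES: C7H11ClINO3.
DoU = (2C + 2 + N − H − X)/2 = (2·7 + 2 + 1 − 11 − 2)/2 = 4/2 = 2.
(Structurally: 1 ring(s) + 1 π bond(s) = 2.)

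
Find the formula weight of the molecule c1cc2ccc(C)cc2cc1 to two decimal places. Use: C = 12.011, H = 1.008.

Molecular formula: C11H10.
M = 11×12.011 + 10×1.008 = 142.20 g/mol.

142.20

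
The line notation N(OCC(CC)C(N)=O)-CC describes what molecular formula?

Heavy atoms from the SMILES: 7 C, 2 N, 2 O.
Implicit hydrogens by atom environment:
  3 × C: 2 H each → 6
  2 × C: 3 H each → 6
  2 × O: no H
  1 × C: 1 H
  1 × C: no H
  1 × N: 2 H
  1 × N: 1 H
  Total hydrogens = 16.
Molecular formula: C7H16N2O2

C7H16N2O2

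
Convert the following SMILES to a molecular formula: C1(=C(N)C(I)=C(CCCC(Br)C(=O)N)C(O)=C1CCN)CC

Heavy atoms from the SMILES: 1 Br, 15 C, 1 I, 3 N, 2 O.
Implicit hydrogens by atom environment:
  6 × C: 2 H each → 12
  6 × C (aromatic): no H
  3 × N: 2 H each → 6
  1 × Br: no H
  1 × C: 3 H
  1 × C: 1 H
  1 × C: no H
  1 × I: no H
  1 × O: 1 H
  1 × O: no H
  Total hydrogens = 23.
Molecular formula: C15H23BrIN3O2

C15H23BrIN3O2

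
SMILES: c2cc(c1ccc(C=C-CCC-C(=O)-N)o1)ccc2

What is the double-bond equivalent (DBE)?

9

Molecular formula from the SMILES: C16H17NO2.
DoU = (2C + 2 + N − H − X)/2 = (2·16 + 2 + 1 − 17 − 0)/2 = 18/2 = 9.
(Structurally: 2 ring(s) + 7 π bond(s) = 9.)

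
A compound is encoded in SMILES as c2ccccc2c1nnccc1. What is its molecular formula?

Heavy atoms from the SMILES: 10 C, 2 N.
Implicit hydrogens by atom environment:
  8 × C (aromatic): 1 H each → 8
  2 × C (aromatic): no H
  2 × N (aromatic): no H
  Total hydrogens = 8.
Molecular formula: C10H8N2

C10H8N2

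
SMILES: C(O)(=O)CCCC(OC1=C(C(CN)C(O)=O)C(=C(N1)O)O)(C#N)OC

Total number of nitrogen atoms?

3

The symbol for nitrogen appears 3 times in the SMILES.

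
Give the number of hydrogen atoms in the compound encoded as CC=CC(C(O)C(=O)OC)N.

Hydrogens are implicit in SMILES; fill each atom to its normal valence:
  4 × C: 1 H each → 4
  2 × C: 3 H each → 6
  2 × O: no H
  1 × C: no H
  1 × N: 2 H
  1 × O: 1 H
  Total hydrogens = 13.

13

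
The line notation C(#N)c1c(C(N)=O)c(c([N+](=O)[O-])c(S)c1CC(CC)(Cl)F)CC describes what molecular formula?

Heavy atoms from the SMILES: 14 C, 1 Cl, 1 F, 3 N, 3 O, 1 S.
Implicit hydrogens by atom environment:
  6 × C (aromatic): no H
  3 × C: 2 H each → 6
  3 × C: no H
  2 × C: 3 H each → 6
  2 × O: no H
  1 × Cl: no H
  1 × F: no H
  1 × N: 2 H
  1 × N (charge +1): no H
  1 × N: no H
  1 × O (charge -1): no H
  1 × S: 1 H
  Total hydrogens = 15.
Molecular formula: C14H15ClFN3O3S

C14H15ClFN3O3S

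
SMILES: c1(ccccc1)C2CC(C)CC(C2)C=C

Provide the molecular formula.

C15H20

Heavy atoms from the SMILES: 15 C.
Implicit hydrogens by atom environment:
  5 × C (aromatic): 1 H each → 5
  4 × C: 2 H each → 8
  4 × C: 1 H each → 4
  1 × C: 3 H
  1 × C (aromatic): no H
  Total hydrogens = 20.
Molecular formula: C15H20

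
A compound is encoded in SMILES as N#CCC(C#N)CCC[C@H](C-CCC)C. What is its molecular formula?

C13H22N2

Heavy atoms from the SMILES: 13 C, 2 N.
Implicit hydrogens by atom environment:
  7 × C: 2 H each → 14
  2 × C: 3 H each → 6
  2 × C: 1 H each → 2
  2 × C: no H
  2 × N: no H
  Total hydrogens = 22.
Molecular formula: C13H22N2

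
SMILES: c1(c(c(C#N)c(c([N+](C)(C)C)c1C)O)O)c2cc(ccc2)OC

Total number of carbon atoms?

18

The symbol for carbon appears 18 times in the SMILES. Lowercase c denotes aromatic carbon and counts toward C.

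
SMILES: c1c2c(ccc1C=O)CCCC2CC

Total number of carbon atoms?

The symbol for carbon appears 13 times in the SMILES. Lowercase c denotes aromatic carbon and counts toward C.

13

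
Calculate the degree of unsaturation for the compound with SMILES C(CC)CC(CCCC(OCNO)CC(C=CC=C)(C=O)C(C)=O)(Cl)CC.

Molecular formula from the SMILES: C21H36ClNO4.
DoU = (2C + 2 + N − H − X)/2 = (2·21 + 2 + 1 − 36 − 1)/2 = 8/2 = 4.
(Structurally: 0 ring(s) + 4 π bond(s) = 4.)

4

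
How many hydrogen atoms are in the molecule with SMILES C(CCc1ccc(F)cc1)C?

13

Hydrogens are implicit in SMILES; fill each atom to its normal valence:
  4 × C (aromatic): 1 H each → 4
  3 × C: 2 H each → 6
  2 × C (aromatic): no H
  1 × C: 3 H
  1 × F: no H
  Total hydrogens = 13.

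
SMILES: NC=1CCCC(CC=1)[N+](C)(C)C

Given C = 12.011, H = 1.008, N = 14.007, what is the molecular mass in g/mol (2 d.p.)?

169.29

Molecular formula: C10H21N2+.
M = 10×12.011 + 21×1.008 + 2×14.007 = 169.29 g/mol.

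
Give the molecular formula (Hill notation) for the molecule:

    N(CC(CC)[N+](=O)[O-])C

C5H12N2O2

Heavy atoms from the SMILES: 5 C, 2 N, 2 O.
Implicit hydrogens by atom environment:
  2 × C: 3 H each → 6
  2 × C: 2 H each → 4
  1 × C: 1 H
  1 × N: 1 H
  1 × N (charge +1): no H
  1 × O: no H
  1 × O (charge -1): no H
  Total hydrogens = 12.
Molecular formula: C5H12N2O2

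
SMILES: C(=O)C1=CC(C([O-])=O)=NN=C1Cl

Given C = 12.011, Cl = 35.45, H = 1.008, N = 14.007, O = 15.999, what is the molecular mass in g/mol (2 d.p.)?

185.54

Molecular formula: C6H2ClN2O3-.
M = 6×12.011 + 1×35.45 + 2×1.008 + 2×14.007 + 3×15.999 = 185.54 g/mol.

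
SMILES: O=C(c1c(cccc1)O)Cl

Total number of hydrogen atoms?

Hydrogens are implicit in SMILES; fill each atom to its normal valence:
  4 × C (aromatic): 1 H each → 4
  2 × C (aromatic): no H
  1 × C: no H
  1 × Cl: no H
  1 × O: 1 H
  1 × O: no H
  Total hydrogens = 5.

5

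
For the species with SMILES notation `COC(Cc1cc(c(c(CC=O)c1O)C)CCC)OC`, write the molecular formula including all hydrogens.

C16H24O4

Heavy atoms from the SMILES: 16 C, 4 O.
Implicit hydrogens by atom environment:
  5 × C (aromatic): no H
  4 × C: 3 H each → 12
  4 × C: 2 H each → 8
  3 × O: no H
  2 × C: 1 H each → 2
  1 × C (aromatic): 1 H
  1 × O: 1 H
  Total hydrogens = 24.
Molecular formula: C16H24O4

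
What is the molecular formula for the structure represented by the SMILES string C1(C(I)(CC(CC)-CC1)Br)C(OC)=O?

Heavy atoms from the SMILES: 1 Br, 10 C, 1 I, 2 O.
Implicit hydrogens by atom environment:
  4 × C: 2 H each → 8
  2 × C: 3 H each → 6
  2 × C: 1 H each → 2
  2 × C: no H
  2 × O: no H
  1 × Br: no H
  1 × I: no H
  Total hydrogens = 16.
Molecular formula: C10H16BrIO2

C10H16BrIO2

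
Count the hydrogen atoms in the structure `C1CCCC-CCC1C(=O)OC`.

18

Hydrogens are implicit in SMILES; fill each atom to its normal valence:
  7 × C: 2 H each → 14
  2 × O: no H
  1 × C: 3 H
  1 × C: 1 H
  1 × C: no H
  Total hydrogens = 18.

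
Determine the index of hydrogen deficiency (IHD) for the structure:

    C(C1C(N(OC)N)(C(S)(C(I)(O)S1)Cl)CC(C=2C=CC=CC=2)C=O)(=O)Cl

7

Molecular formula from the SMILES: C15H17Cl2IN2O4S2.
DoU = (2C + 2 + N − H − X)/2 = (2·15 + 2 + 2 − 17 − 3)/2 = 14/2 = 7.
(Structurally: 2 ring(s) + 5 π bond(s) = 7.)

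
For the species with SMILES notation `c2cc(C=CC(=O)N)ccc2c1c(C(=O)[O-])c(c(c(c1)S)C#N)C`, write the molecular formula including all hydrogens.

C18H13N2O3S-

Heavy atoms from the SMILES: 18 C, 2 N, 3 O, 1 S.
Implicit hydrogens by atom environment:
  7 × C (aromatic): no H
  5 × C (aromatic): 1 H each → 5
  3 × C: no H
  2 × C: 1 H each → 2
  2 × O: no H
  1 × C: 3 H
  1 × N: 2 H
  1 × N: no H
  1 × O (charge -1): no H
  1 × S: 1 H
  Total hydrogens = 13.
Net charge -1.
Molecular formula: C18H13N2O3S-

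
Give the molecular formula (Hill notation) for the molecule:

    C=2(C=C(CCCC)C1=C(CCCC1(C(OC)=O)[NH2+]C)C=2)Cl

Heavy atoms from the SMILES: 17 C, 1 Cl, 1 N, 2 O.
Implicit hydrogens by atom environment:
  6 × C: 2 H each → 12
  4 × C (aromatic): no H
  3 × C: 3 H each → 9
  2 × C (aromatic): 1 H each → 2
  2 × C: no H
  2 × O: no H
  1 × Cl: no H
  1 × N (charge +1): 2 H
  Total hydrogens = 25.
Net charge +1.
Molecular formula: C17H25ClNO2+

C17H25ClNO2+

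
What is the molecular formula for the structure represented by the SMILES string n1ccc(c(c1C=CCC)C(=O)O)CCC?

C13H17NO2

Heavy atoms from the SMILES: 13 C, 1 N, 2 O.
Implicit hydrogens by atom environment:
  3 × C: 2 H each → 6
  3 × C (aromatic): no H
  2 × C: 3 H each → 6
  2 × C (aromatic): 1 H each → 2
  2 × C: 1 H each → 2
  1 × C: no H
  1 × N (aromatic): no H
  1 × O: 1 H
  1 × O: no H
  Total hydrogens = 17.
Molecular formula: C13H17NO2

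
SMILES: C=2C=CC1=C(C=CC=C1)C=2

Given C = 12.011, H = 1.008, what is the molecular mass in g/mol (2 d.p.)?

Molecular formula: C10H8.
M = 10×12.011 + 8×1.008 = 128.17 g/mol.

128.17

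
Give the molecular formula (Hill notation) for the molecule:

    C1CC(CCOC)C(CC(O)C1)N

C10H21NO2

Heavy atoms from the SMILES: 10 C, 1 N, 2 O.
Implicit hydrogens by atom environment:
  6 × C: 2 H each → 12
  3 × C: 1 H each → 3
  1 × C: 3 H
  1 × N: 2 H
  1 × O: 1 H
  1 × O: no H
  Total hydrogens = 21.
Molecular formula: C10H21NO2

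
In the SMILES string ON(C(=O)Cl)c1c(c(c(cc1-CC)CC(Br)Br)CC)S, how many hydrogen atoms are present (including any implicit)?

Hydrogens are implicit in SMILES; fill each atom to its normal valence:
  5 × C (aromatic): no H
  3 × C: 2 H each → 6
  2 × Br: no H
  2 × C: 3 H each → 6
  1 × C (aromatic): 1 H
  1 × C: 1 H
  1 × C: no H
  1 × Cl: no H
  1 × N: no H
  1 × O: 1 H
  1 × O: no H
  1 × S: 1 H
  Total hydrogens = 16.

16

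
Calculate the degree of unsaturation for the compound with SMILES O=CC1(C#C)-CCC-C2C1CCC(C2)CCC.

5

Molecular formula from the SMILES: C16H24O.
DoU = (2C + 2 + N − H − X)/2 = (2·16 + 2 + 0 − 24 − 0)/2 = 10/2 = 5.
(Structurally: 2 ring(s) + 3 π bond(s) = 5.)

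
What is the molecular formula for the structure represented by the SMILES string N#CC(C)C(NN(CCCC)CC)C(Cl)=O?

C11H20ClN3O

Heavy atoms from the SMILES: 11 C, 1 Cl, 3 N, 1 O.
Implicit hydrogens by atom environment:
  4 × C: 2 H each → 8
  3 × C: 3 H each → 9
  2 × C: 1 H each → 2
  2 × C: no H
  2 × N: no H
  1 × Cl: no H
  1 × N: 1 H
  1 × O: no H
  Total hydrogens = 20.
Molecular formula: C11H20ClN3O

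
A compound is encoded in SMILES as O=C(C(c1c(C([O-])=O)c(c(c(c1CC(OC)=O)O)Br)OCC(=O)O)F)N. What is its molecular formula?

Heavy atoms from the SMILES: 1 Br, 14 C, 1 F, 1 N, 9 O.
Implicit hydrogens by atom environment:
  6 × C (aromatic): no H
  6 × O: no H
  4 × C: no H
  2 × C: 2 H each → 4
  2 × O: 1 H each → 2
  1 × Br: no H
  1 × C: 3 H
  1 × C: 1 H
  1 × F: no H
  1 × N: 2 H
  1 × O (charge -1): no H
  Total hydrogens = 12.
Net charge -1.
Molecular formula: C14H12BrFNO9-

C14H12BrFNO9-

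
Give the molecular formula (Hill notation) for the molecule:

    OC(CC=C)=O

C4H6O2

Heavy atoms from the SMILES: 4 C, 2 O.
Implicit hydrogens by atom environment:
  2 × C: 2 H each → 4
  1 × C: 1 H
  1 × C: no H
  1 × O: 1 H
  1 × O: no H
  Total hydrogens = 6.
Molecular formula: C4H6O2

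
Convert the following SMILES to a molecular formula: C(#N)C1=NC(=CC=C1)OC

Heavy atoms from the SMILES: 7 C, 2 N, 1 O.
Implicit hydrogens by atom environment:
  3 × C (aromatic): 1 H each → 3
  2 × C (aromatic): no H
  1 × C: 3 H
  1 × C: no H
  1 × N (aromatic): no H
  1 × N: no H
  1 × O: no H
  Total hydrogens = 6.
Molecular formula: C7H6N2O

C7H6N2O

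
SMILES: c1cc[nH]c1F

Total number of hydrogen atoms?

Hydrogens are implicit in SMILES; fill each atom to its normal valence:
  3 × C (aromatic): 1 H each → 3
  1 × C (aromatic): no H
  1 × F: no H
  1 × N (aromatic): 1 H
  Total hydrogens = 4.

4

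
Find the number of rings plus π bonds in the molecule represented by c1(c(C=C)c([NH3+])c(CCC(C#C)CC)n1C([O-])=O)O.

Molecular formula from the SMILES: C14H18N2O3.
DoU = (2C + 2 + N − H − X)/2 = (2·14 + 2 + 2 − 18 − 0)/2 = 14/2 = 7.
(Structurally: 1 ring(s) + 6 π bond(s) = 7.)

7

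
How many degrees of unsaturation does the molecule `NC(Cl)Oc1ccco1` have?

Molecular formula from the SMILES: C5H6ClNO2.
DoU = (2C + 2 + N − H − X)/2 = (2·5 + 2 + 1 − 6 − 1)/2 = 6/2 = 3.
(Structurally: 1 ring(s) + 2 π bond(s) = 3.)

3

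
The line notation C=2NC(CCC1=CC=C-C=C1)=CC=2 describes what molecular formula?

C12H13N

Heavy atoms from the SMILES: 12 C, 1 N.
Implicit hydrogens by atom environment:
  8 × C (aromatic): 1 H each → 8
  2 × C: 2 H each → 4
  2 × C (aromatic): no H
  1 × N (aromatic): 1 H
  Total hydrogens = 13.
Molecular formula: C12H13N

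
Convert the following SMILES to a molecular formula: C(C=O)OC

C3H6O2

Heavy atoms from the SMILES: 3 C, 2 O.
Implicit hydrogens by atom environment:
  2 × O: no H
  1 × C: 3 H
  1 × C: 2 H
  1 × C: 1 H
  Total hydrogens = 6.
Molecular formula: C3H6O2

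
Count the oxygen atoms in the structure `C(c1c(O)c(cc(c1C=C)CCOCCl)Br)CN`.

2

The symbol for oxygen appears 2 times in the SMILES.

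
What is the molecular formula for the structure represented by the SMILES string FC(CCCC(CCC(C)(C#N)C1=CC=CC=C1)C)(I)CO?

C18H25FINO

Heavy atoms from the SMILES: 18 C, 1 F, 1 I, 1 N, 1 O.
Implicit hydrogens by atom environment:
  6 × C: 2 H each → 12
  5 × C (aromatic): 1 H each → 5
  3 × C: no H
  2 × C: 3 H each → 6
  1 × C: 1 H
  1 × C (aromatic): no H
  1 × F: no H
  1 × I: no H
  1 × N: no H
  1 × O: 1 H
  Total hydrogens = 25.
Molecular formula: C18H25FINO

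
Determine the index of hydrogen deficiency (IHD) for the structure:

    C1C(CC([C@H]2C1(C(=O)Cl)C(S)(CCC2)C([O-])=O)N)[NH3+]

4

Molecular formula from the SMILES: C12H19ClN2O3S.
DoU = (2C + 2 + N − H − X)/2 = (2·12 + 2 + 2 − 19 − 1)/2 = 8/2 = 4.
(Structurally: 2 ring(s) + 2 π bond(s) = 4.)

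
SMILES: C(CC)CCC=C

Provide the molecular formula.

Heavy atoms from the SMILES: 7 C.
Implicit hydrogens by atom environment:
  5 × C: 2 H each → 10
  1 × C: 3 H
  1 × C: 1 H
  Total hydrogens = 14.
Molecular formula: C7H14

C7H14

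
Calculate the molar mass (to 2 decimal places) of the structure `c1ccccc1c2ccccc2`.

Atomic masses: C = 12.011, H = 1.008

Molecular formula: C12H10.
M = 12×12.011 + 10×1.008 = 154.21 g/mol.

154.21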